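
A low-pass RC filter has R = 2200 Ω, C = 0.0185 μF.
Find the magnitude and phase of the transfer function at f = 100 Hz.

Step 1 — Angular frequency: ω = 2π·100 = 628.3 rad/s.
Step 2 — Transfer function: H(jω) = 1/(1 + jωRC).
Step 3 — Denominator: 1 + jωRC = 1 + j·628.3·2200·1.85e-08 = 1 + j0.02557.
Step 4 — H = 0.9993 - j0.02556.
Step 5 — Magnitude: |H| = 0.9997 (-0.0 dB); phase: φ = -1.5°.

|H| = 0.9997 (-0.0 dB), φ = -1.5°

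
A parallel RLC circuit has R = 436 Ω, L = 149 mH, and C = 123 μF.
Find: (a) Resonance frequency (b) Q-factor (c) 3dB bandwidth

Step 1 — Resonance: ω₀ = 1/√(LC) = 1/√(0.149·0.000123) = 233.6 rad/s.
Step 2 — f₀ = ω₀/(2π) = 37.18 Hz.
Step 3 — Parallel Q: Q = R/(ω₀L) = 436/(233.6·0.149) = 12.53.
Step 4 — Bandwidth: Δω = ω₀/Q = 18.65 rad/s; BW = Δω/(2π) = 2.968 Hz.

(a) f₀ = 37.18 Hz  (b) Q = 12.53  (c) BW = 2.968 Hz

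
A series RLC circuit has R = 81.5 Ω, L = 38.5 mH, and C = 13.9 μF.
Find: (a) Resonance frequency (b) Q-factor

Step 1 — Resonance condition Im(Z)=0 gives ω₀ = 1/√(LC).
Step 2 — ω₀ = 1/√(0.0385·1.39e-05) = 1367 rad/s.
Step 3 — f₀ = ω₀/(2π) = 217.6 Hz.
Step 4 — Series Q: Q = ω₀L/R = 1367·0.0385/81.5 = 0.6458.

(a) f₀ = 217.6 Hz  (b) Q = 0.6458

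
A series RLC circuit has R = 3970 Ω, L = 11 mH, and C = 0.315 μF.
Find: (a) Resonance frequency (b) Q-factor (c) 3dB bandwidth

Step 1 — Resonance: ω₀ = 1/√(LC) = 1/√(0.011·3.15e-07) = 1.699e+04 rad/s.
Step 2 — f₀ = ω₀/(2π) = 2704 Hz.
Step 3 — Series Q: Q = ω₀L/R = 1.699e+04·0.011/3970 = 0.04707.
Step 4 — Bandwidth: Δω = ω₀/Q = 3.609e+05 rad/s; BW = Δω/(2π) = 5.744e+04 Hz.

(a) f₀ = 2704 Hz  (b) Q = 0.04707  (c) BW = 5.744e+04 Hz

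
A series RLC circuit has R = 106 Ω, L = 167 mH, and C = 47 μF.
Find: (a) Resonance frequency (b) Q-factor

Step 1 — Resonance condition Im(Z)=0 gives ω₀ = 1/√(LC).
Step 2 — ω₀ = 1/√(0.167·4.7e-05) = 356.9 rad/s.
Step 3 — f₀ = ω₀/(2π) = 56.81 Hz.
Step 4 — Series Q: Q = ω₀L/R = 356.9·0.167/106 = 0.5623.

(a) f₀ = 56.81 Hz  (b) Q = 0.5623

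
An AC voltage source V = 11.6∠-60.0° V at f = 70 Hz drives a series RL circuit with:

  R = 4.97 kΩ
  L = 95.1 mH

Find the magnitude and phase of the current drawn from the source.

Step 1 — Angular frequency: ω = 2π·f = 2π·70 = 439.8 rad/s.
Step 2 — Component impedances:
  R: Z = R = 4970 Ω
  L: Z = jωL = j·439.8·0.0951 = 0 + j41.83 Ω
Step 3 — Series combination: Z_total = R + L = 4970 + j41.83 Ω = 4970∠0.5° Ω.
Step 4 — Source phasor: V = 11.6∠-60.0° V = 5.8 - j10.05 V.
Step 5 — Ohm's law: I = V / Z_total = (5.8 - j10.05) / (4970 + j41.83) = 0.00115 - j0.002031 A.
Step 6 — Convert to polar: |I| = 0.002334 A, ∠I = -60.5°.

I = 0.002334∠-60.5° A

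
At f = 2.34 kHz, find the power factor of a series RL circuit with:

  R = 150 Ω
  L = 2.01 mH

Step 1 — Angular frequency: ω = 2π·f = 2π·2340 = 1.47e+04 rad/s.
Step 2 — Component impedances:
  R: Z = R = 150 Ω
  L: Z = jωL = j·1.47e+04·0.00201 = 0 + j29.55 Ω
Step 3 — Series combination: Z_total = R + L = 150 + j29.55 Ω = 152.9∠11.1° Ω.
Step 4 — Power factor: PF = cos(φ) = Re(Z)/|Z| = 150/152.883 = 0.9811.
Step 5 — Type: Im(Z) = 29.55 ⇒ lagging (phase φ = 11.1°).

PF = 0.9811 (lagging, φ = 11.1°)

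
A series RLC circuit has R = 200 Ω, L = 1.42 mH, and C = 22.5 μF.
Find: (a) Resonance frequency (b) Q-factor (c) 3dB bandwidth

Step 1 — Resonance: ω₀ = 1/√(LC) = 1/√(0.00142·2.25e-05) = 5595 rad/s.
Step 2 — f₀ = ω₀/(2π) = 890.4 Hz.
Step 3 — Series Q: Q = ω₀L/R = 5595·0.00142/200 = 0.03972.
Step 4 — Bandwidth: Δω = ω₀/Q = 1.408e+05 rad/s; BW = Δω/(2π) = 2.242e+04 Hz.

(a) f₀ = 890.4 Hz  (b) Q = 0.03972  (c) BW = 2.242e+04 Hz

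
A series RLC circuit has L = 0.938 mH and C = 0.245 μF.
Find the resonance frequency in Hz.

Step 1 — Resonance condition Im(Z)=0 gives ω₀ = 1/√(LC).
Step 2 — ω₀ = 1/√(0.000938·2.45e-07) = 6.597e+04 rad/s.
Step 3 — f₀ = ω₀/(2π) = 1.05e+04 Hz.

f₀ = 1.05e+04 Hz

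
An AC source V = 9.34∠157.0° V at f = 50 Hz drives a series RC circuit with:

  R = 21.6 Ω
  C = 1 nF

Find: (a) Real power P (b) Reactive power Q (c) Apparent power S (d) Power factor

Step 1 — Angular frequency: ω = 2π·f = 2π·50 = 314.2 rad/s.
Step 2 — Component impedances:
  R: Z = R = 21.6 Ω
  C: Z = 1/(jωC) = -j/(ω·C) = 0 - j3.183e+06 Ω
Step 3 — Series combination: Z_total = R + C = 21.6 - j3.183e+06 Ω = 3.183e+06∠-90.0° Ω.
Step 4 — Source phasor: V = 9.34∠157.0° V = -8.598 + j3.649 V.
Step 5 — Current: I = V / Z = -1.147e-06 - j2.701e-06 A = 2.934e-06∠-113.0° A.
Step 6 — Complex power: S = V·I* = 1.86e-10 - j2.741e-05 VA.
Step 7 — Real power: P = Re(S) = 1.86e-10 W.
Step 8 — Reactive power: Q = Im(S) = -2.741e-05 VAR.
Step 9 — Apparent power: |S| = 2.741e-05 VA.
Step 10 — Power factor: PF = P/|S| = 6.786e-06 (leading).

(a) P = 1.86e-10 W  (b) Q = -2.741e-05 VAR  (c) S = 2.741e-05 VA  (d) PF = 6.786e-06 (leading)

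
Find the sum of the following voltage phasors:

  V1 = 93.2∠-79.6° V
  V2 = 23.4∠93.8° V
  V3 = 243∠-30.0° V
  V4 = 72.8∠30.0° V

Step 1 — Convert each phasor to rectangular form:
  V1 = 93.2·(cos(-79.6°) + j·sin(-79.6°)) = 16.82 - j91.67 V
  V2 = 23.4·(cos(93.8°) + j·sin(93.8°)) = -1.551 + j23.35 V
  V3 = 243·(cos(-30.0°) + j·sin(-30.0°)) = 210.4 - j121.5 V
  V4 = 72.8·(cos(30.0°) + j·sin(30.0°)) = 63.05 + j36.4 V
Step 2 — Sum components: V_total = 288.8 - j153.4 V.
Step 3 — Convert to polar: |V_total| = 327 V, ∠V_total = -28.0°.

V_total = 327∠-28.0° V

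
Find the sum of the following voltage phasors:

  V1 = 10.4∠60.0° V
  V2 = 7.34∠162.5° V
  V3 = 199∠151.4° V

Step 1 — Convert each phasor to rectangular form:
  V1 = 10.4·(cos(60.0°) + j·sin(60.0°)) = 5.2 + j9.007 V
  V2 = 7.34·(cos(162.5°) + j·sin(162.5°)) = -7 + j2.207 V
  V3 = 199·(cos(151.4°) + j·sin(151.4°)) = -174.7 + j95.26 V
Step 2 — Sum components: V_total = -176.5 + j106.5 V.
Step 3 — Convert to polar: |V_total| = 206.1 V, ∠V_total = 148.9°.

V_total = 206.1∠148.9° V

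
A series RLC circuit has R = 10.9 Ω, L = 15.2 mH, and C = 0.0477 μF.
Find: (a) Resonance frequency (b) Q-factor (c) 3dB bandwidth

Step 1 — Resonance: ω₀ = 1/√(LC) = 1/√(0.0152·4.77e-08) = 3.714e+04 rad/s.
Step 2 — f₀ = ω₀/(2π) = 5911 Hz.
Step 3 — Series Q: Q = ω₀L/R = 3.714e+04·0.0152/10.9 = 51.79.
Step 4 — Bandwidth: Δω = ω₀/Q = 717.1 rad/s; BW = Δω/(2π) = 114.1 Hz.

(a) f₀ = 5911 Hz  (b) Q = 51.79  (c) BW = 114.1 Hz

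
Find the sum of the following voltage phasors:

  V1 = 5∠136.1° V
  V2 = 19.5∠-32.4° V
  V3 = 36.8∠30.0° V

Step 1 — Convert each phasor to rectangular form:
  V1 = 5·(cos(136.1°) + j·sin(136.1°)) = -3.603 + j3.467 V
  V2 = 19.5·(cos(-32.4°) + j·sin(-32.4°)) = 16.46 - j10.45 V
  V3 = 36.8·(cos(30.0°) + j·sin(30.0°)) = 31.87 + j18.4 V
Step 2 — Sum components: V_total = 44.73 + j11.42 V.
Step 3 — Convert to polar: |V_total| = 46.17 V, ∠V_total = 14.3°.

V_total = 46.17∠14.3° V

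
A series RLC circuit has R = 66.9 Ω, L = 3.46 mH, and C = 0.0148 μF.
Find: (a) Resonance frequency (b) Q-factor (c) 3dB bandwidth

Step 1 — Resonance: ω₀ = 1/√(LC) = 1/√(0.00346·1.48e-08) = 1.397e+05 rad/s.
Step 2 — f₀ = ω₀/(2π) = 2.224e+04 Hz.
Step 3 — Series Q: Q = ω₀L/R = 1.397e+05·0.00346/66.9 = 7.227.
Step 4 — Bandwidth: Δω = ω₀/Q = 1.934e+04 rad/s; BW = Δω/(2π) = 3077 Hz.

(a) f₀ = 2.224e+04 Hz  (b) Q = 7.227  (c) BW = 3077 Hz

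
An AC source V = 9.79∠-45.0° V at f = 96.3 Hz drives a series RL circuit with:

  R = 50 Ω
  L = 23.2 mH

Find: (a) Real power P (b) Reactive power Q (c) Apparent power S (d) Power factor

Step 1 — Angular frequency: ω = 2π·f = 2π·96.3 = 605.1 rad/s.
Step 2 — Component impedances:
  R: Z = R = 50 Ω
  L: Z = jωL = j·605.1·0.0232 = 0 + j14.04 Ω
Step 3 — Series combination: Z_total = R + L = 50 + j14.04 Ω = 51.93∠15.7° Ω.
Step 4 — Source phasor: V = 9.79∠-45.0° V = 6.923 - j6.923 V.
Step 5 — Current: I = V / Z = 0.09231 - j0.1644 A = 0.1885∠-60.7° A.
Step 6 — Complex power: S = V·I* = 1.777 + j0.4988 VA.
Step 7 — Real power: P = Re(S) = 1.777 W.
Step 8 — Reactive power: Q = Im(S) = 0.4988 VAR.
Step 9 — Apparent power: |S| = 1.846 VA.
Step 10 — Power factor: PF = P/|S| = 0.9628 (lagging).

(a) P = 1.777 W  (b) Q = 0.4988 VAR  (c) S = 1.846 VA  (d) PF = 0.9628 (lagging)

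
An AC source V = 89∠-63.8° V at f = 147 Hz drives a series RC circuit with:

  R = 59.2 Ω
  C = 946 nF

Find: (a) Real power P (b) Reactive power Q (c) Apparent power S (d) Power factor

Step 1 — Angular frequency: ω = 2π·f = 2π·147 = 923.6 rad/s.
Step 2 — Component impedances:
  R: Z = R = 59.2 Ω
  C: Z = 1/(jωC) = -j/(ω·C) = 0 - j1144 Ω
Step 3 — Series combination: Z_total = R + C = 59.2 - j1144 Ω = 1146∠-87.0° Ω.
Step 4 — Source phasor: V = 89∠-63.8° V = 39.29 - j79.86 V.
Step 5 — Current: I = V / Z = 0.07136 + j0.03064 A = 0.07766∠23.2° A.
Step 6 — Complex power: S = V·I* = 0.357 - j6.903 VA.
Step 7 — Real power: P = Re(S) = 0.357 W.
Step 8 — Reactive power: Q = Im(S) = -6.903 VAR.
Step 9 — Apparent power: |S| = 6.912 VA.
Step 10 — Power factor: PF = P/|S| = 0.05166 (leading).

(a) P = 0.357 W  (b) Q = -6.903 VAR  (c) S = 6.912 VA  (d) PF = 0.05166 (leading)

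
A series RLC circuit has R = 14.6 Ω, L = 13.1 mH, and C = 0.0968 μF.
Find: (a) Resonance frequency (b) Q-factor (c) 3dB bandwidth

Step 1 — Resonance condition Im(Z)=0 gives ω₀ = 1/√(LC).
Step 2 — ω₀ = 1/√(0.0131·9.68e-08) = 2.808e+04 rad/s.
Step 3 — f₀ = ω₀/(2π) = 4469 Hz.
Step 4 — Series Q: Q = ω₀L/R = 2.808e+04·0.0131/14.6 = 25.2.
Step 5 — 3dB bandwidth: Δω = ω₀/Q = 1115 rad/s; BW = Δω/(2π) = 177.4 Hz.

(a) f₀ = 4469 Hz  (b) Q = 25.2  (c) BW = 177.4 Hz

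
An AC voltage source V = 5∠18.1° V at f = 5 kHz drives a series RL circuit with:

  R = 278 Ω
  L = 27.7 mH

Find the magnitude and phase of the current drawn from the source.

Step 1 — Angular frequency: ω = 2π·f = 2π·5000 = 3.142e+04 rad/s.
Step 2 — Component impedances:
  R: Z = R = 278 Ω
  L: Z = jωL = j·3.142e+04·0.0277 = 0 + j870.2 Ω
Step 3 — Series combination: Z_total = R + L = 278 + j870.2 Ω = 913.5∠72.3° Ω.
Step 4 — Source phasor: V = 5∠18.1° V = 4.753 + j1.553 V.
Step 5 — Ohm's law: I = V / Z_total = (4.753 + j1.553) / (278 + j870.2) = 0.003203 - j0.004438 A.
Step 6 — Convert to polar: |I| = 0.005473 A, ∠I = -54.2°.

I = 0.005473∠-54.2° A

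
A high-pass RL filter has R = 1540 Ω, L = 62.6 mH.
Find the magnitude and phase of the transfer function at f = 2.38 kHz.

Step 1 — Angular frequency: ω = 2π·2380 = 1.495e+04 rad/s.
Step 2 — Transfer function: H(jω) = jωL/(R + jωL).
Step 3 — Numerator jωL = j·936.1; denominator R + jωL = 1540 + j936.1.
Step 4 — H = 0.2698 + j0.4439.
Step 5 — Magnitude: |H| = 0.5194 (-5.7 dB); phase: φ = 58.7°.

|H| = 0.5194 (-5.7 dB), φ = 58.7°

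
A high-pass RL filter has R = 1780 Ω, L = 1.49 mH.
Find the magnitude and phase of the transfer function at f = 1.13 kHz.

Step 1 — Angular frequency: ω = 2π·1130 = 7100 rad/s.
Step 2 — Transfer function: H(jω) = jωL/(R + jωL).
Step 3 — Numerator jωL = j·10.58; denominator R + jωL = 1780 + j10.58.
Step 4 — H = 3.532e-05 + j0.005943.
Step 5 — Magnitude: |H| = 0.005943 (-44.5 dB); phase: φ = 89.7°.

|H| = 0.005943 (-44.5 dB), φ = 89.7°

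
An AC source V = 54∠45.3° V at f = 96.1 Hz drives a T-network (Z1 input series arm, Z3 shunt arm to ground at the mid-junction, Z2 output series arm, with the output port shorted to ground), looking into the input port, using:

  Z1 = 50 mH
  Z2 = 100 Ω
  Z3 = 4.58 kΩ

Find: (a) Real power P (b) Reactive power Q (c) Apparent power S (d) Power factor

Step 1 — Angular frequency: ω = 2π·f = 2π·96.1 = 603.8 rad/s.
Step 2 — Component impedances:
  Z1: Z = jωL = j·603.8·0.05 = 0 + j30.19 Ω
  Z2: Z = R = 100 Ω
  Z3: Z = R = 4580 Ω
Step 3 — With the output port shorted to ground, the output series arm Z2 runs from the junction to ground; the shunt arm Z3 also runs from the junction to ground. They appear in parallel: Z3 || Z2 = 97.86 Ω.
Step 4 — Series with input arm Z1: Z_in = Z1 + (Z3 || Z2) = 97.86 + j30.19 Ω = 102.4∠17.1° Ω.
Step 5 — Source phasor: V = 54∠45.3° V = 37.98 + j38.38 V.
Step 6 — Current: I = V / Z = 0.4649 + j0.2488 A = 0.5273∠28.2° A.
Step 7 — Complex power: S = V·I* = 27.21 + j8.393 VA.
Step 8 — Real power: P = Re(S) = 27.21 W.
Step 9 — Reactive power: Q = Im(S) = 8.393 VAR.
Step 10 — Apparent power: |S| = 28.47 VA.
Step 11 — Power factor: PF = P/|S| = 0.9556 (lagging).

(a) P = 27.21 W  (b) Q = 8.393 VAR  (c) S = 28.47 VA  (d) PF = 0.9556 (lagging)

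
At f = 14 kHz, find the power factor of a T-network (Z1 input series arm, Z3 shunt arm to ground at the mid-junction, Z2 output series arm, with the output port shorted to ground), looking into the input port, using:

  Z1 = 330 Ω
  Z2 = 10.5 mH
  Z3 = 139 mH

Step 1 — Angular frequency: ω = 2π·f = 2π·1.4e+04 = 8.796e+04 rad/s.
Step 2 — Component impedances:
  Z1: Z = R = 330 Ω
  Z2: Z = jωL = j·8.796e+04·0.0105 = 0 + j923.6 Ω
  Z3: Z = jωL = j·8.796e+04·0.139 = 0 + j1.223e+04 Ω
Step 3 — With the output port shorted to ground, the output series arm Z2 runs from the junction to ground; the shunt arm Z3 also runs from the junction to ground. They appear in parallel: Z3 || Z2 = 0 + j858.8 Ω.
Step 4 — Series with input arm Z1: Z_in = Z1 + (Z3 || Z2) = 330 + j858.8 Ω = 920∠69.0° Ω.
Step 5 — Power factor: PF = cos(φ) = Re(Z)/|Z| = 330/920 = 0.3587.
Step 6 — Type: Im(Z) = 858.8 ⇒ lagging (phase φ = 69.0°).

PF = 0.3587 (lagging, φ = 69.0°)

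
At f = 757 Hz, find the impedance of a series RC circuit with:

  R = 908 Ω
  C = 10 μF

Step 1 — Angular frequency: ω = 2π·f = 2π·757 = 4756 rad/s.
Step 2 — Component impedances:
  R: Z = R = 908 Ω
  C: Z = 1/(jωC) = -j/(ω·C) = 0 - j21.02 Ω
Step 3 — Series combination: Z_total = R + C = 908 - j21.02 Ω = 908.2∠-1.3° Ω.

Z = 908 - j21.02 Ω = 908.2∠-1.3° Ω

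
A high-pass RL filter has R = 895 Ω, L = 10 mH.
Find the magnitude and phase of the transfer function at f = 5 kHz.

Step 1 — Angular frequency: ω = 2π·5000 = 3.142e+04 rad/s.
Step 2 — Transfer function: H(jω) = jωL/(R + jωL).
Step 3 — Numerator jωL = j·314.2; denominator R + jωL = 895 + j314.2.
Step 4 — H = 0.1097 + j0.3125.
Step 5 — Magnitude: |H| = 0.3312 (-9.6 dB); phase: φ = 70.7°.

|H| = 0.3312 (-9.6 dB), φ = 70.7°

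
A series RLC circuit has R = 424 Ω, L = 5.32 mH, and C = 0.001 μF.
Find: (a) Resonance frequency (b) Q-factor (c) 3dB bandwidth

Step 1 — Resonance condition Im(Z)=0 gives ω₀ = 1/√(LC).
Step 2 — ω₀ = 1/√(0.00532·1e-09) = 4.336e+05 rad/s.
Step 3 — f₀ = ω₀/(2π) = 6.9e+04 Hz.
Step 4 — Series Q: Q = ω₀L/R = 4.336e+05·0.00532/424 = 5.44.
Step 5 — 3dB bandwidth: Δω = ω₀/Q = 7.97e+04 rad/s; BW = Δω/(2π) = 1.268e+04 Hz.

(a) f₀ = 6.9e+04 Hz  (b) Q = 5.44  (c) BW = 1.268e+04 Hz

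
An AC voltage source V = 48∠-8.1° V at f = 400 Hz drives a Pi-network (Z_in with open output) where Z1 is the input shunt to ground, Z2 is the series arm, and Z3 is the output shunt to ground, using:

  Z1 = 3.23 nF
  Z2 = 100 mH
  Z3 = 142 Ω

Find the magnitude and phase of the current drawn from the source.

Step 1 — Angular frequency: ω = 2π·f = 2π·400 = 2513 rad/s.
Step 2 — Component impedances:
  Z1: Z = 1/(jωC) = -j/(ω·C) = 0 - j1.232e+05 Ω
  Z2: Z = jωL = j·2513·0.1 = 0 + j251.3 Ω
  Z3: Z = R = 142 Ω
Step 3 — With open output, the series arm Z2 and the output shunt Z3 appear in series to ground: Z2 + Z3 = 142 + j251.3 Ω.
Step 4 — Parallel with input shunt Z1: Z_in = Z1 || (Z2 + Z3) = 142.6 + j251.7 Ω = 289.3∠60.5° Ω.
Step 5 — Source phasor: V = 48∠-8.1° V = 47.52 - j6.763 V.
Step 6 — Ohm's law: I = V / Z_total = (47.52 - j6.763) / (142.6 + j251.7) = 0.06064 - j0.1545 A.
Step 7 — Convert to polar: |I| = 0.1659 A, ∠I = -68.6°.

I = 0.1659∠-68.6° A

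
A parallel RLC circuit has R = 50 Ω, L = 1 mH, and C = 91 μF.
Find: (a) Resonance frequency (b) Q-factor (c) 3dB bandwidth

Step 1 — Resonance: ω₀ = 1/√(LC) = 1/√(0.001·9.1e-05) = 3315 rad/s.
Step 2 — f₀ = ω₀/(2π) = 527.6 Hz.
Step 3 — Parallel Q: Q = R/(ω₀L) = 50/(3315·0.001) = 15.08.
Step 4 — Bandwidth: Δω = ω₀/Q = 219.8 rad/s; BW = Δω/(2π) = 34.98 Hz.

(a) f₀ = 527.6 Hz  (b) Q = 15.08  (c) BW = 34.98 Hz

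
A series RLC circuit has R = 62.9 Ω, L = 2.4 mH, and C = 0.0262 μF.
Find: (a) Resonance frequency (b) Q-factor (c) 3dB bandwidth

Step 1 — Resonance: ω₀ = 1/√(LC) = 1/√(0.0024·2.62e-08) = 1.261e+05 rad/s.
Step 2 — f₀ = ω₀/(2π) = 2.007e+04 Hz.
Step 3 — Series Q: Q = ω₀L/R = 1.261e+05·0.0024/62.9 = 4.812.
Step 4 — Bandwidth: Δω = ω₀/Q = 2.621e+04 rad/s; BW = Δω/(2π) = 4171 Hz.

(a) f₀ = 2.007e+04 Hz  (b) Q = 4.812  (c) BW = 4171 Hz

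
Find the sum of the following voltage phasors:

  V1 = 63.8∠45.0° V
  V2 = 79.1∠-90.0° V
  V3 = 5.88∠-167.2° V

Step 1 — Convert each phasor to rectangular form:
  V1 = 63.8·(cos(45.0°) + j·sin(45.0°)) = 45.11 + j45.11 V
  V2 = 79.1·(cos(-90.0°) + j·sin(-90.0°)) = 0 - j79.1 V
  V3 = 5.88·(cos(-167.2°) + j·sin(-167.2°)) = -5.734 - j1.303 V
Step 2 — Sum components: V_total = 39.38 - j35.29 V.
Step 3 — Convert to polar: |V_total| = 52.88 V, ∠V_total = -41.9°.

V_total = 52.88∠-41.9° V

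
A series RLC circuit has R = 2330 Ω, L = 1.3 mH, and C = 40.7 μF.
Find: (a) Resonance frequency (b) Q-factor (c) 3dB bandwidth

Step 1 — Resonance condition Im(Z)=0 gives ω₀ = 1/√(LC).
Step 2 — ω₀ = 1/√(0.0013·4.07e-05) = 4347 rad/s.
Step 3 — f₀ = ω₀/(2π) = 691.9 Hz.
Step 4 — Series Q: Q = ω₀L/R = 4347·0.0013/2330 = 0.002426.
Step 5 — 3dB bandwidth: Δω = ω₀/Q = 1.792e+06 rad/s; BW = Δω/(2π) = 2.853e+05 Hz.

(a) f₀ = 691.9 Hz  (b) Q = 0.002426  (c) BW = 2.853e+05 Hz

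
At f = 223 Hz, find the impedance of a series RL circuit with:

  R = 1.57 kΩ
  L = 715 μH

Step 1 — Angular frequency: ω = 2π·f = 2π·223 = 1401 rad/s.
Step 2 — Component impedances:
  R: Z = R = 1570 Ω
  L: Z = jωL = j·1401·0.000715 = 0 + j1.002 Ω
Step 3 — Series combination: Z_total = R + L = 1570 + j1.002 Ω = 1570∠0.0° Ω.

Z = 1570 + j1.002 Ω = 1570∠0.0° Ω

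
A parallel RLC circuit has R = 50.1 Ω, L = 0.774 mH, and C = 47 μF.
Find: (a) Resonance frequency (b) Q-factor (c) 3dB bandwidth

Step 1 — Resonance: ω₀ = 1/√(LC) = 1/√(0.000774·4.7e-05) = 5243 rad/s.
Step 2 — f₀ = ω₀/(2π) = 834.5 Hz.
Step 3 — Parallel Q: Q = R/(ω₀L) = 50.1/(5243·0.000774) = 12.35.
Step 4 — Bandwidth: Δω = ω₀/Q = 424.7 rad/s; BW = Δω/(2π) = 67.59 Hz.

(a) f₀ = 834.5 Hz  (b) Q = 12.35  (c) BW = 67.59 Hz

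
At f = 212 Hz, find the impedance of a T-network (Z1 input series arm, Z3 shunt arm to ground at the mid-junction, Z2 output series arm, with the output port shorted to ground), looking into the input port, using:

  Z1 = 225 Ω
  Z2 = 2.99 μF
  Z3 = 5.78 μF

Step 1 — Angular frequency: ω = 2π·f = 2π·212 = 1332 rad/s.
Step 2 — Component impedances:
  Z1: Z = R = 225 Ω
  Z2: Z = 1/(jωC) = -j/(ω·C) = 0 - j251.1 Ω
  Z3: Z = 1/(jωC) = -j/(ω·C) = 0 - j129.9 Ω
Step 3 — With the output port shorted to ground, the output series arm Z2 runs from the junction to ground; the shunt arm Z3 also runs from the junction to ground. They appear in parallel: Z3 || Z2 = 0 - j85.6 Ω.
Step 4 — Series with input arm Z1: Z_in = Z1 + (Z3 || Z2) = 225 - j85.6 Ω = 240.7∠-20.8° Ω.

Z = 225 - j85.6 Ω = 240.7∠-20.8° Ω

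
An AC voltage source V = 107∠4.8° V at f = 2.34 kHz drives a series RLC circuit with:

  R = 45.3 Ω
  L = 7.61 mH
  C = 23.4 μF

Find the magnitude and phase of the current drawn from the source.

Step 1 — Angular frequency: ω = 2π·f = 2π·2340 = 1.47e+04 rad/s.
Step 2 — Component impedances:
  R: Z = R = 45.3 Ω
  L: Z = jωL = j·1.47e+04·0.00761 = 0 + j111.9 Ω
  C: Z = 1/(jωC) = -j/(ω·C) = 0 - j2.907 Ω
Step 3 — Series combination: Z_total = R + L + C = 45.3 + j109 Ω = 118∠67.4° Ω.
Step 4 — Source phasor: V = 107∠4.8° V = 106.6 + j8.954 V.
Step 5 — Ohm's law: I = V / Z_total = (106.6 + j8.954) / (45.3 + j109) = 0.4168 - j0.8051 A.
Step 6 — Convert to polar: |I| = 0.9066 A, ∠I = -62.6°.

I = 0.9066∠-62.6° A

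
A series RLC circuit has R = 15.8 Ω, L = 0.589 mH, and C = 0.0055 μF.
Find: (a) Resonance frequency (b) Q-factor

Step 1 — Resonance condition Im(Z)=0 gives ω₀ = 1/√(LC).
Step 2 — ω₀ = 1/√(0.000589·5.5e-09) = 5.556e+05 rad/s.
Step 3 — f₀ = ω₀/(2π) = 8.843e+04 Hz.
Step 4 — Series Q: Q = ω₀L/R = 5.556e+05·0.000589/15.8 = 20.71.

(a) f₀ = 8.843e+04 Hz  (b) Q = 20.71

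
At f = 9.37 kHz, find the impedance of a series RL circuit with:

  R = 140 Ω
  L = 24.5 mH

Step 1 — Angular frequency: ω = 2π·f = 2π·9370 = 5.887e+04 rad/s.
Step 2 — Component impedances:
  R: Z = R = 140 Ω
  L: Z = jωL = j·5.887e+04·0.0245 = 0 + j1442 Ω
Step 3 — Series combination: Z_total = R + L = 140 + j1442 Ω = 1449∠84.5° Ω.

Z = 140 + j1442 Ω = 1449∠84.5° Ω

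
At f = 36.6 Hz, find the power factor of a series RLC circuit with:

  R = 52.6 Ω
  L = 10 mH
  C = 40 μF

Step 1 — Angular frequency: ω = 2π·f = 2π·36.6 = 230 rad/s.
Step 2 — Component impedances:
  R: Z = R = 52.6 Ω
  L: Z = jωL = j·230·0.01 = 0 + j2.3 Ω
  C: Z = 1/(jωC) = -j/(ω·C) = 0 - j108.7 Ω
Step 3 — Series combination: Z_total = R + L + C = 52.6 - j106.4 Ω = 118.7∠-63.7° Ω.
Step 4 — Power factor: PF = cos(φ) = Re(Z)/|Z| = 52.6/118.7 = 0.4431.
Step 5 — Type: Im(Z) = -106.4 ⇒ leading (phase φ = -63.7°).

PF = 0.4431 (leading, φ = -63.7°)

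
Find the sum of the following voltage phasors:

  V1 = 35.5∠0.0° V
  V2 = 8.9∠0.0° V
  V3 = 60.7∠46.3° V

Step 1 — Convert each phasor to rectangular form:
  V1 = 35.5·(cos(0.0°) + j·sin(0.0°)) = 35.5 V
  V2 = 8.9·(cos(0.0°) + j·sin(0.0°)) = 8.9 V
  V3 = 60.7·(cos(46.3°) + j·sin(46.3°)) = 41.94 + j43.88 V
Step 2 — Sum components: V_total = 86.34 + j43.88 V.
Step 3 — Convert to polar: |V_total| = 96.85 V, ∠V_total = 26.9°.

V_total = 96.85∠26.9° V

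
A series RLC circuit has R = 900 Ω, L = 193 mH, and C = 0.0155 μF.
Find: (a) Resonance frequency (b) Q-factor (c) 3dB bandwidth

Step 1 — Resonance: ω₀ = 1/√(LC) = 1/√(0.193·1.55e-08) = 1.828e+04 rad/s.
Step 2 — f₀ = ω₀/(2π) = 2910 Hz.
Step 3 — Series Q: Q = ω₀L/R = 1.828e+04·0.193/900 = 3.921.
Step 4 — Bandwidth: Δω = ω₀/Q = 4663 rad/s; BW = Δω/(2π) = 742.2 Hz.

(a) f₀ = 2910 Hz  (b) Q = 3.921  (c) BW = 742.2 Hz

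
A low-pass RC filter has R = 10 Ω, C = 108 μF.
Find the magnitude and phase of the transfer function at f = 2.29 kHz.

Step 1 — Angular frequency: ω = 2π·2290 = 1.439e+04 rad/s.
Step 2 — Transfer function: H(jω) = 1/(1 + jωRC).
Step 3 — Denominator: 1 + jωRC = 1 + j·1.439e+04·10·0.000108 = 1 + j15.54.
Step 4 — H = 0.004124 - j0.06409.
Step 5 — Magnitude: |H| = 0.06422 (-23.8 dB); phase: φ = -86.3°.

|H| = 0.06422 (-23.8 dB), φ = -86.3°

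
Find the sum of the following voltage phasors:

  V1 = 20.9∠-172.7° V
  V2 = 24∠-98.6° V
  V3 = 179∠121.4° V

Step 1 — Convert each phasor to rectangular form:
  V1 = 20.9·(cos(-172.7°) + j·sin(-172.7°)) = -20.73 - j2.656 V
  V2 = 24·(cos(-98.6°) + j·sin(-98.6°)) = -3.589 - j23.73 V
  V3 = 179·(cos(121.4°) + j·sin(121.4°)) = -93.26 + j152.8 V
Step 2 — Sum components: V_total = -117.6 + j126.4 V.
Step 3 — Convert to polar: |V_total| = 172.6 V, ∠V_total = 132.9°.

V_total = 172.6∠132.9° V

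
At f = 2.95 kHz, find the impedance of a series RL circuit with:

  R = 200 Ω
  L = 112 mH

Step 1 — Angular frequency: ω = 2π·f = 2π·2950 = 1.854e+04 rad/s.
Step 2 — Component impedances:
  R: Z = R = 200 Ω
  L: Z = jωL = j·1.854e+04·0.112 = 0 + j2076 Ω
Step 3 — Series combination: Z_total = R + L = 200 + j2076 Ω = 2086∠84.5° Ω.

Z = 200 + j2076 Ω = 2086∠84.5° Ω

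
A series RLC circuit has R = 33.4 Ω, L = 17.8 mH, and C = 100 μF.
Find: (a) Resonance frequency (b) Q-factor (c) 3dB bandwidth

Step 1 — Resonance condition Im(Z)=0 gives ω₀ = 1/√(LC).
Step 2 — ω₀ = 1/√(0.0178·0.0001) = 749.5 rad/s.
Step 3 — f₀ = ω₀/(2π) = 119.3 Hz.
Step 4 — Series Q: Q = ω₀L/R = 749.5·0.0178/33.4 = 0.3995.
Step 5 — 3dB bandwidth: Δω = ω₀/Q = 1876 rad/s; BW = Δω/(2π) = 298.6 Hz.

(a) f₀ = 119.3 Hz  (b) Q = 0.3995  (c) BW = 298.6 Hz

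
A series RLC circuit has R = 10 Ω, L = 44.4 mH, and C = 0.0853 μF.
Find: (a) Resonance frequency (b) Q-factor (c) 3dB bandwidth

Step 1 — Resonance: ω₀ = 1/√(LC) = 1/√(0.0444·8.53e-08) = 1.625e+04 rad/s.
Step 2 — f₀ = ω₀/(2π) = 2586 Hz.
Step 3 — Series Q: Q = ω₀L/R = 1.625e+04·0.0444/10 = 72.15.
Step 4 — Bandwidth: Δω = ω₀/Q = 225.2 rad/s; BW = Δω/(2π) = 35.85 Hz.

(a) f₀ = 2586 Hz  (b) Q = 72.15  (c) BW = 35.85 Hz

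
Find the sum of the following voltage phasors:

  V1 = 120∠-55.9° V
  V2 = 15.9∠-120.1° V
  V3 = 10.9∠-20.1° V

Step 1 — Convert each phasor to rectangular form:
  V1 = 120·(cos(-55.9°) + j·sin(-55.9°)) = 67.28 - j99.37 V
  V2 = 15.9·(cos(-120.1°) + j·sin(-120.1°)) = -7.974 - j13.76 V
  V3 = 10.9·(cos(-20.1°) + j·sin(-20.1°)) = 10.24 - j3.746 V
Step 2 — Sum components: V_total = 69.54 - j116.9 V.
Step 3 — Convert to polar: |V_total| = 136 V, ∠V_total = -59.2°.

V_total = 136∠-59.2° V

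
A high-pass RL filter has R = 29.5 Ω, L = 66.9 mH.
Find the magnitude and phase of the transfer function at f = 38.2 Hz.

Step 1 — Angular frequency: ω = 2π·38.2 = 240 rad/s.
Step 2 — Transfer function: H(jω) = jωL/(R + jωL).
Step 3 — Numerator jωL = j·16.06; denominator R + jωL = 29.5 + j16.06.
Step 4 — H = 0.2286 + j0.4199.
Step 5 — Magnitude: |H| = 0.4781 (-6.4 dB); phase: φ = 61.4°.

|H| = 0.4781 (-6.4 dB), φ = 61.4°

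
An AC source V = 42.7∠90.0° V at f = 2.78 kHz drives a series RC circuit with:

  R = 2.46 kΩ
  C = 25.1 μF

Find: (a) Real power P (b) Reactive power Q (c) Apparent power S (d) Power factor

Step 1 — Angular frequency: ω = 2π·f = 2π·2780 = 1.747e+04 rad/s.
Step 2 — Component impedances:
  R: Z = R = 2460 Ω
  C: Z = 1/(jωC) = -j/(ω·C) = 0 - j2.281 Ω
Step 3 — Series combination: Z_total = R + C = 2460 - j2.281 Ω = 2460∠-0.1° Ω.
Step 4 — Source phasor: V = 42.7∠90.0° V = 0 + j42.7 V.
Step 5 — Current: I = V / Z = -1.609e-05 + j0.01736 A = 0.01736∠90.1° A.
Step 6 — Complex power: S = V·I* = 0.7412 - j0.0006872 VA.
Step 7 — Real power: P = Re(S) = 0.7412 W.
Step 8 — Reactive power: Q = Im(S) = -0.0006872 VAR.
Step 9 — Apparent power: |S| = 0.7412 VA.
Step 10 — Power factor: PF = P/|S| = 1 (leading).

(a) P = 0.7412 W  (b) Q = -0.0006872 VAR  (c) S = 0.7412 VA  (d) PF = 1 (leading)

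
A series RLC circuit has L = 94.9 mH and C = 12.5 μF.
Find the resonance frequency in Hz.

Step 1 — Resonance condition Im(Z)=0 gives ω₀ = 1/√(LC).
Step 2 — ω₀ = 1/√(0.0949·1.25e-05) = 918.1 rad/s.
Step 3 — f₀ = ω₀/(2π) = 146.1 Hz.

f₀ = 146.1 Hz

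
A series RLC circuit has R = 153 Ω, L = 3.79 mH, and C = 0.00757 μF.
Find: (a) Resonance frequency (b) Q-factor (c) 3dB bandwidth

Step 1 — Resonance condition Im(Z)=0 gives ω₀ = 1/√(LC).
Step 2 — ω₀ = 1/√(0.00379·7.57e-09) = 1.867e+05 rad/s.
Step 3 — f₀ = ω₀/(2π) = 2.971e+04 Hz.
Step 4 — Series Q: Q = ω₀L/R = 1.867e+05·0.00379/153 = 4.625.
Step 5 — 3dB bandwidth: Δω = ω₀/Q = 4.037e+04 rad/s; BW = Δω/(2π) = 6425 Hz.

(a) f₀ = 2.971e+04 Hz  (b) Q = 4.625  (c) BW = 6425 Hz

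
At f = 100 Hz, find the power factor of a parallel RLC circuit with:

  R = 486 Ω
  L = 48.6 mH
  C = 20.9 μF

Step 1 — Angular frequency: ω = 2π·f = 2π·100 = 628.3 rad/s.
Step 2 — Component impedances:
  R: Z = R = 486 Ω
  L: Z = jωL = j·628.3·0.0486 = 0 + j30.54 Ω
  C: Z = 1/(jωC) = -j/(ω·C) = 0 - j76.15 Ω
Step 3 — Parallel combination: 1/Z_total = 1/R + 1/L + 1/C; Z_total = 5.289 + j50.42 Ω = 50.7∠84.0° Ω.
Step 4 — Power factor: PF = cos(φ) = Re(Z)/|Z| = 5.289/50.7 = 0.1043.
Step 5 — Type: Im(Z) = 50.42 ⇒ lagging (phase φ = 84.0°).

PF = 0.1043 (lagging, φ = 84.0°)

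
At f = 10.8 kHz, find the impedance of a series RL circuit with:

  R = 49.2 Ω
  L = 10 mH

Step 1 — Angular frequency: ω = 2π·f = 2π·1.08e+04 = 6.786e+04 rad/s.
Step 2 — Component impedances:
  R: Z = R = 49.2 Ω
  L: Z = jωL = j·6.786e+04·0.01 = 0 + j678.6 Ω
Step 3 — Series combination: Z_total = R + L = 49.2 + j678.6 Ω = 680.4∠85.9° Ω.

Z = 49.2 + j678.6 Ω = 680.4∠85.9° Ω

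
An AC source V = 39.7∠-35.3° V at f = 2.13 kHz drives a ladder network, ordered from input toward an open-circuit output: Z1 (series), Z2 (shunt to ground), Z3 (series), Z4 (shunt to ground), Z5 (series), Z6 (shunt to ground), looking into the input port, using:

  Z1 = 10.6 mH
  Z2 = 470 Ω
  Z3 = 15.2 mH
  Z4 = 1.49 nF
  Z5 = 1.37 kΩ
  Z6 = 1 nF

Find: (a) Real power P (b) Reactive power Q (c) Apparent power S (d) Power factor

Step 1 — Angular frequency: ω = 2π·f = 2π·2130 = 1.338e+04 rad/s.
Step 2 — Component impedances:
  Z1: Z = jωL = j·1.338e+04·0.0106 = 0 + j141.9 Ω
  Z2: Z = R = 470 Ω
  Z3: Z = jωL = j·1.338e+04·0.0152 = 0 + j203.4 Ω
  Z4: Z = 1/(jωC) = -j/(ω·C) = 0 - j5.015e+04 Ω
  Z5: Z = R = 1370 Ω
  Z6: Z = 1/(jωC) = -j/(ω·C) = 0 - j7.472e+04 Ω
Step 3 — Ladder network (open output): work backward from the far end, alternating series and parallel combinations. Z_in = 469.8 + j134.5 Ω = 488.7∠16.0° Ω.
Step 4 — Source phasor: V = 39.7∠-35.3° V = 32.4 - j22.94 V.
Step 5 — Current: I = V / Z = 0.05083 - j0.06337 A = 0.08124∠-51.3° A.
Step 6 — Complex power: S = V·I* = 3.101 + j0.8873 VA.
Step 7 — Real power: P = Re(S) = 3.101 W.
Step 8 — Reactive power: Q = Im(S) = 0.8873 VAR.
Step 9 — Apparent power: |S| = 3.225 VA.
Step 10 — Power factor: PF = P/|S| = 0.9614 (lagging).

(a) P = 3.101 W  (b) Q = 0.8873 VAR  (c) S = 3.225 VA  (d) PF = 0.9614 (lagging)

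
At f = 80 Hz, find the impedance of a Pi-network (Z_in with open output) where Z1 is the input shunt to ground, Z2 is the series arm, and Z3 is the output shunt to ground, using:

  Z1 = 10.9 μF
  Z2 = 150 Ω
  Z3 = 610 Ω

Step 1 — Angular frequency: ω = 2π·f = 2π·80 = 502.7 rad/s.
Step 2 — Component impedances:
  Z1: Z = 1/(jωC) = -j/(ω·C) = 0 - j182.5 Ω
  Z2: Z = R = 150 Ω
  Z3: Z = R = 610 Ω
Step 3 — With open output, the series arm Z2 and the output shunt Z3 appear in series to ground: Z2 + Z3 = 760 Ω.
Step 4 — Parallel with input shunt Z1: Z_in = Z1 || (Z2 + Z3) = 41.44 - j172.6 Ω = 177.5∠-76.5° Ω.

Z = 41.44 - j172.6 Ω = 177.5∠-76.5° Ω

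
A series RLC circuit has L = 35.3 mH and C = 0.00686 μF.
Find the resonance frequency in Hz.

Step 1 — Resonance condition Im(Z)=0 gives ω₀ = 1/√(LC).
Step 2 — ω₀ = 1/√(0.0353·6.86e-09) = 6.426e+04 rad/s.
Step 3 — f₀ = ω₀/(2π) = 1.023e+04 Hz.

f₀ = 1.023e+04 Hz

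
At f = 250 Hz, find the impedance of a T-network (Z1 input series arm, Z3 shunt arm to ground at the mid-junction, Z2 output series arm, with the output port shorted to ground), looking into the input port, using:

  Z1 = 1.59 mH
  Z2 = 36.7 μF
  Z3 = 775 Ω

Step 1 — Angular frequency: ω = 2π·f = 2π·250 = 1571 rad/s.
Step 2 — Component impedances:
  Z1: Z = jωL = j·1571·0.00159 = 0 + j2.498 Ω
  Z2: Z = 1/(jωC) = -j/(ω·C) = 0 - j17.35 Ω
  Z3: Z = R = 775 Ω
Step 3 — With the output port shorted to ground, the output series arm Z2 runs from the junction to ground; the shunt arm Z3 also runs from the junction to ground. They appear in parallel: Z3 || Z2 = 0.3881 - j17.34 Ω.
Step 4 — Series with input arm Z1: Z_in = Z1 + (Z3 || Z2) = 0.3881 - j14.84 Ω = 14.85∠-88.5° Ω.

Z = 0.3881 - j14.84 Ω = 14.85∠-88.5° Ω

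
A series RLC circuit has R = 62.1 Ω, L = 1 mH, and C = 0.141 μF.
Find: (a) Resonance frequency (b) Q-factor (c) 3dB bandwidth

Step 1 — Resonance: ω₀ = 1/√(LC) = 1/√(0.001·1.41e-07) = 8.422e+04 rad/s.
Step 2 — f₀ = ω₀/(2π) = 1.34e+04 Hz.
Step 3 — Series Q: Q = ω₀L/R = 8.422e+04·0.001/62.1 = 1.356.
Step 4 — Bandwidth: Δω = ω₀/Q = 6.21e+04 rad/s; BW = Δω/(2π) = 9884 Hz.

(a) f₀ = 1.34e+04 Hz  (b) Q = 1.356  (c) BW = 9884 Hz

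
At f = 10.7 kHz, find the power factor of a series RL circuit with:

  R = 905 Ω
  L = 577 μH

Step 1 — Angular frequency: ω = 2π·f = 2π·1.07e+04 = 6.723e+04 rad/s.
Step 2 — Component impedances:
  R: Z = R = 905 Ω
  L: Z = jωL = j·6.723e+04·0.000577 = 0 + j38.79 Ω
Step 3 — Series combination: Z_total = R + L = 905 + j38.79 Ω = 905.8∠2.5° Ω.
Step 4 — Power factor: PF = cos(φ) = Re(Z)/|Z| = 905/905.8 = 0.9991.
Step 5 — Type: Im(Z) = 38.79 ⇒ lagging (phase φ = 2.5°).

PF = 0.9991 (lagging, φ = 2.5°)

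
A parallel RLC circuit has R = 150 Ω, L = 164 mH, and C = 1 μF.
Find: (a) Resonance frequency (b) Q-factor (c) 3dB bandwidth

Step 1 — Resonance: ω₀ = 1/√(LC) = 1/√(0.164·1e-06) = 2469 rad/s.
Step 2 — f₀ = ω₀/(2π) = 393 Hz.
Step 3 — Parallel Q: Q = R/(ω₀L) = 150/(2469·0.164) = 0.3704.
Step 4 — Bandwidth: Δω = ω₀/Q = 6667 rad/s; BW = Δω/(2π) = 1061 Hz.

(a) f₀ = 393 Hz  (b) Q = 0.3704  (c) BW = 1061 Hz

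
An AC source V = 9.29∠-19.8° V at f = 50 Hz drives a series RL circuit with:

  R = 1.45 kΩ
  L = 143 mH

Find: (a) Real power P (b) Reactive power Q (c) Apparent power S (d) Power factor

Step 1 — Angular frequency: ω = 2π·f = 2π·50 = 314.2 rad/s.
Step 2 — Component impedances:
  R: Z = R = 1450 Ω
  L: Z = jωL = j·314.2·0.143 = 0 + j44.92 Ω
Step 3 — Series combination: Z_total = R + L = 1450 + j44.92 Ω = 1451∠1.8° Ω.
Step 4 — Source phasor: V = 9.29∠-19.8° V = 8.741 - j3.147 V.
Step 5 — Current: I = V / Z = 0.005955 - j0.002355 A = 0.006404∠-21.6° A.
Step 6 — Complex power: S = V·I* = 0.05946 + j0.001842 VA.
Step 7 — Real power: P = Re(S) = 0.05946 W.
Step 8 — Reactive power: Q = Im(S) = 0.001842 VAR.
Step 9 — Apparent power: |S| = 0.05949 VA.
Step 10 — Power factor: PF = P/|S| = 0.9995 (lagging).

(a) P = 0.05946 W  (b) Q = 0.001842 VAR  (c) S = 0.05949 VA  (d) PF = 0.9995 (lagging)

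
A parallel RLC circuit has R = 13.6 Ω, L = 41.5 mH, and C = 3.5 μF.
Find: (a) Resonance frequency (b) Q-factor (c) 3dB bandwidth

Step 1 — Resonance: ω₀ = 1/√(LC) = 1/√(0.0415·3.5e-06) = 2624 rad/s.
Step 2 — f₀ = ω₀/(2π) = 417.6 Hz.
Step 3 — Parallel Q: Q = R/(ω₀L) = 13.6/(2624·0.0415) = 0.1249.
Step 4 — Bandwidth: Δω = ω₀/Q = 2.101e+04 rad/s; BW = Δω/(2π) = 3344 Hz.

(a) f₀ = 417.6 Hz  (b) Q = 0.1249  (c) BW = 3344 Hz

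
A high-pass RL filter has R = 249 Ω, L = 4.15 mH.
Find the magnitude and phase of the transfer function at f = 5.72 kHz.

Step 1 — Angular frequency: ω = 2π·5720 = 3.594e+04 rad/s.
Step 2 — Transfer function: H(jω) = jωL/(R + jωL).
Step 3 — Numerator jωL = j·149.2; denominator R + jωL = 249 + j149.2.
Step 4 — H = 0.2641 + j0.4408.
Step 5 — Magnitude: |H| = 0.5139 (-5.8 dB); phase: φ = 59.1°.

|H| = 0.5139 (-5.8 dB), φ = 59.1°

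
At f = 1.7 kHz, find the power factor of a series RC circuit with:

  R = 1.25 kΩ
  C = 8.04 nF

Step 1 — Angular frequency: ω = 2π·f = 2π·1700 = 1.068e+04 rad/s.
Step 2 — Component impedances:
  R: Z = R = 1250 Ω
  C: Z = 1/(jωC) = -j/(ω·C) = 0 - j1.164e+04 Ω
Step 3 — Series combination: Z_total = R + C = 1250 - j1.164e+04 Ω = 1.171e+04∠-83.9° Ω.
Step 4 — Power factor: PF = cos(φ) = Re(Z)/|Z| = 1250/1.171e+04 = 0.1067.
Step 5 — Type: Im(Z) = -1.164e+04 ⇒ leading (phase φ = -83.9°).

PF = 0.1067 (leading, φ = -83.9°)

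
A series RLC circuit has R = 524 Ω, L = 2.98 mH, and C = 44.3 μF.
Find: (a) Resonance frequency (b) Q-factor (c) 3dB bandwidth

Step 1 — Resonance condition Im(Z)=0 gives ω₀ = 1/√(LC).
Step 2 — ω₀ = 1/√(0.00298·4.43e-05) = 2752 rad/s.
Step 3 — f₀ = ω₀/(2π) = 438 Hz.
Step 4 — Series Q: Q = ω₀L/R = 2752·0.00298/524 = 0.01565.
Step 5 — 3dB bandwidth: Δω = ω₀/Q = 1.758e+05 rad/s; BW = Δω/(2π) = 2.799e+04 Hz.

(a) f₀ = 438 Hz  (b) Q = 0.01565  (c) BW = 2.799e+04 Hz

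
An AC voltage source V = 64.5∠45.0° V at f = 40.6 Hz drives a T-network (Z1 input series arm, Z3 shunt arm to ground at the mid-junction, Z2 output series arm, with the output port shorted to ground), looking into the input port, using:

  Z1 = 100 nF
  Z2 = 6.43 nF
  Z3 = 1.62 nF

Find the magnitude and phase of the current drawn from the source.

Step 1 — Angular frequency: ω = 2π·f = 2π·40.6 = 255.1 rad/s.
Step 2 — Component impedances:
  Z1: Z = 1/(jωC) = -j/(ω·C) = 0 - j3.92e+04 Ω
  Z2: Z = 1/(jωC) = -j/(ω·C) = 0 - j6.097e+05 Ω
  Z3: Z = 1/(jωC) = -j/(ω·C) = 0 - j2.42e+06 Ω
Step 3 — With the output port shorted to ground, the output series arm Z2 runs from the junction to ground; the shunt arm Z3 also runs from the junction to ground. They appear in parallel: Z3 || Z2 = 0 - j4.87e+05 Ω.
Step 4 — Series with input arm Z1: Z_in = Z1 + (Z3 || Z2) = 0 - j5.262e+05 Ω = 5.262e+05∠-90.0° Ω.
Step 5 — Source phasor: V = 64.5∠45.0° V = 45.61 + j45.61 V.
Step 6 — Ohm's law: I = V / Z_total = (45.61 + j45.61) / (0 - j5.262e+05) = -8.668e-05 + j8.668e-05 A.
Step 7 — Convert to polar: |I| = 0.0001226 A, ∠I = 135.0°.

I = 0.0001226∠135.0° A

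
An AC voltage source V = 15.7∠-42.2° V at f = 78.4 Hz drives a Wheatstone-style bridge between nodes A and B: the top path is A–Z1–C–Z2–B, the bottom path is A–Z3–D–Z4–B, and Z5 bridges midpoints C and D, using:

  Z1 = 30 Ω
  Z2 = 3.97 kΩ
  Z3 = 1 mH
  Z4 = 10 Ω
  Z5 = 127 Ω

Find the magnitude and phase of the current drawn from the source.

Step 1 — Angular frequency: ω = 2π·f = 2π·78.4 = 492.6 rad/s.
Step 2 — Component impedances:
  Z1: Z = R = 30 Ω
  Z2: Z = R = 3970 Ω
  Z3: Z = jωL = j·492.6·0.001 = 0 + j0.4926 Ω
  Z4: Z = R = 10 Ω
  Z5: Z = R = 127 Ω
Step 3 — Bridge requires nodal analysis (the Z5 bridge couples midpoints C and D, so the two paths cannot be reduced to a simple series/parallel combination). Setting node B to ground and injecting 1 A at node A, the 3-node admittance system at A, C, D solves to V_A = Z_AB = 9.977 + j0.4906 Ω = 9.989∠2.8° Ω.
Step 4 — Source phasor: V = 15.7∠-42.2° V = 11.63 - j10.55 V.
Step 5 — Ohm's law: I = V / Z_total = (11.63 - j10.55) / (9.977 + j0.4906) = 1.111 - j1.112 A.
Step 6 — Convert to polar: |I| = 1.572 A, ∠I = -45.0°.

I = 1.572∠-45.0° A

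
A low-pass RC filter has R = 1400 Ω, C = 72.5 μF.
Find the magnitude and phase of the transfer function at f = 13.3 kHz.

Step 1 — Angular frequency: ω = 2π·1.33e+04 = 8.357e+04 rad/s.
Step 2 — Transfer function: H(jω) = 1/(1 + jωRC).
Step 3 — Denominator: 1 + jωRC = 1 + j·8.357e+04·1400·7.25e-05 = 1 + j8482.
Step 4 — H = 1.39e-08 - j0.0001179.
Step 5 — Magnitude: |H| = 0.0001179 (-78.6 dB); phase: φ = -90.0°.

|H| = 0.0001179 (-78.6 dB), φ = -90.0°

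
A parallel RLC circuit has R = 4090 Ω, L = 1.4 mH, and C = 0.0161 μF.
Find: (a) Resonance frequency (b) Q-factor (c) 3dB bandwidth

Step 1 — Resonance: ω₀ = 1/√(LC) = 1/√(0.0014·1.61e-08) = 2.106e+05 rad/s.
Step 2 — f₀ = ω₀/(2π) = 3.352e+04 Hz.
Step 3 — Parallel Q: Q = R/(ω₀L) = 4090/(2.106e+05·0.0014) = 13.87.
Step 4 — Bandwidth: Δω = ω₀/Q = 1.519e+04 rad/s; BW = Δω/(2π) = 2417 Hz.

(a) f₀ = 3.352e+04 Hz  (b) Q = 13.87  (c) BW = 2417 Hz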